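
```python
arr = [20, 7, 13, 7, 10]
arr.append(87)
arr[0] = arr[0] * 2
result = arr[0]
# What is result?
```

Answer: 40

Derivation:
Trace (tracking result):
arr = [20, 7, 13, 7, 10]  # -> arr = [20, 7, 13, 7, 10]
arr.append(87)  # -> arr = [20, 7, 13, 7, 10, 87]
arr[0] = arr[0] * 2  # -> arr = [40, 7, 13, 7, 10, 87]
result = arr[0]  # -> result = 40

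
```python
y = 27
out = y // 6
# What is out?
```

Answer: 4

Derivation:
Trace (tracking out):
y = 27  # -> y = 27
out = y // 6  # -> out = 4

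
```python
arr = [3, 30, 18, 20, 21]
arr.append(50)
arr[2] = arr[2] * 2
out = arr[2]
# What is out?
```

Answer: 36

Derivation:
Trace (tracking out):
arr = [3, 30, 18, 20, 21]  # -> arr = [3, 30, 18, 20, 21]
arr.append(50)  # -> arr = [3, 30, 18, 20, 21, 50]
arr[2] = arr[2] * 2  # -> arr = [3, 30, 36, 20, 21, 50]
out = arr[2]  # -> out = 36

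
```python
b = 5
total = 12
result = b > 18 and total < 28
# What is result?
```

Answer: False

Derivation:
Trace (tracking result):
b = 5  # -> b = 5
total = 12  # -> total = 12
result = b > 18 and total < 28  # -> result = False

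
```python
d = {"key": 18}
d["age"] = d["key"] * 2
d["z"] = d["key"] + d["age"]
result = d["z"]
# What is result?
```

Answer: 54

Derivation:
Trace (tracking result):
d = {'key': 18}  # -> d = {'key': 18}
d['age'] = d['key'] * 2  # -> d = {'key': 18, 'age': 36}
d['z'] = d['key'] + d['age']  # -> d = {'key': 18, 'age': 36, 'z': 54}
result = d['z']  # -> result = 54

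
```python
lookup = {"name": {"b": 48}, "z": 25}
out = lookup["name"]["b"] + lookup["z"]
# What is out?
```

Answer: 73

Derivation:
Trace (tracking out):
lookup = {'name': {'b': 48}, 'z': 25}  # -> lookup = {'name': {'b': 48}, 'z': 25}
out = lookup['name']['b'] + lookup['z']  # -> out = 73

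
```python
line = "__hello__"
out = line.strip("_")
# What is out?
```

Trace (tracking out):
line = '__hello__'  # -> line = '__hello__'
out = line.strip('_')  # -> out = 'hello'

Answer: 'hello'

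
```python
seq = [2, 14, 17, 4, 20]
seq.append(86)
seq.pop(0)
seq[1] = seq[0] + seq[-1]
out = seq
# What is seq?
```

Answer: [14, 100, 4, 20, 86]

Derivation:
Trace (tracking seq):
seq = [2, 14, 17, 4, 20]  # -> seq = [2, 14, 17, 4, 20]
seq.append(86)  # -> seq = [2, 14, 17, 4, 20, 86]
seq.pop(0)  # -> seq = [14, 17, 4, 20, 86]
seq[1] = seq[0] + seq[-1]  # -> seq = [14, 100, 4, 20, 86]
out = seq  # -> out = [14, 100, 4, 20, 86]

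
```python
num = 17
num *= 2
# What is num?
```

Trace (tracking num):
num = 17  # -> num = 17
num *= 2  # -> num = 34

Answer: 34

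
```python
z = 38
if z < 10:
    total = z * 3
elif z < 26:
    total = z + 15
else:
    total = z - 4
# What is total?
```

Trace (tracking total):
z = 38  # -> z = 38
if z < 10:  # condition is False
elif z < 26:  # condition is False
else:
    total = z - 4  # -> total = 34

Answer: 34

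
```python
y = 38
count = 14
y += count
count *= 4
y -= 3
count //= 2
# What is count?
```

Trace (tracking count):
y = 38  # -> y = 38
count = 14  # -> count = 14
y += count  # -> y = 52
count *= 4  # -> count = 56
y -= 3  # -> y = 49
count //= 2  # -> count = 28

Answer: 28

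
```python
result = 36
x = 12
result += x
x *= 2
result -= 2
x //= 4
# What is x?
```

Answer: 6

Derivation:
Trace (tracking x):
result = 36  # -> result = 36
x = 12  # -> x = 12
result += x  # -> result = 48
x *= 2  # -> x = 24
result -= 2  # -> result = 46
x //= 4  # -> x = 6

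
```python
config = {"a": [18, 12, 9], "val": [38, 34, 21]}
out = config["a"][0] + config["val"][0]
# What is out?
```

Answer: 56

Derivation:
Trace (tracking out):
config = {'a': [18, 12, 9], 'val': [38, 34, 21]}  # -> config = {'a': [18, 12, 9], 'val': [38, 34, 21]}
out = config['a'][0] + config['val'][0]  # -> out = 56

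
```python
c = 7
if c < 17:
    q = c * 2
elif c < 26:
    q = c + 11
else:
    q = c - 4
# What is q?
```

Answer: 14

Derivation:
Trace (tracking q):
c = 7  # -> c = 7
if c < 17:  # condition is True
    q = c * 2  # -> q = 14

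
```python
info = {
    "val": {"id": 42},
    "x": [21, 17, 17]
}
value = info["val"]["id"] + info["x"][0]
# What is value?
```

Trace (tracking value):
info = {'val': {'id': 42}, 'x': [21, 17, 17]}  # -> info = {'val': {'id': 42}, 'x': [21, 17, 17]}
value = info['val']['id'] + info['x'][0]  # -> value = 63

Answer: 63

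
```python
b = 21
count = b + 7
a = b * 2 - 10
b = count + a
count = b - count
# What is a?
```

Answer: 32

Derivation:
Trace (tracking a):
b = 21  # -> b = 21
count = b + 7  # -> count = 28
a = b * 2 - 10  # -> a = 32
b = count + a  # -> b = 60
count = b - count  # -> count = 32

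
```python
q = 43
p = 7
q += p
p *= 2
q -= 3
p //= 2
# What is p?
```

Trace (tracking p):
q = 43  # -> q = 43
p = 7  # -> p = 7
q += p  # -> q = 50
p *= 2  # -> p = 14
q -= 3  # -> q = 47
p //= 2  # -> p = 7

Answer: 7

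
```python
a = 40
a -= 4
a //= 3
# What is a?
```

Answer: 12

Derivation:
Trace (tracking a):
a = 40  # -> a = 40
a -= 4  # -> a = 36
a //= 3  # -> a = 12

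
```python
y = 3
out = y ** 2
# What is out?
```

Trace (tracking out):
y = 3  # -> y = 3
out = y ** 2  # -> out = 9

Answer: 9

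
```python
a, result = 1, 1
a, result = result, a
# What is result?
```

Trace (tracking result):
a, result = (1, 1)  # -> a = 1, result = 1
a, result = (result, a)  # -> a = 1, result = 1

Answer: 1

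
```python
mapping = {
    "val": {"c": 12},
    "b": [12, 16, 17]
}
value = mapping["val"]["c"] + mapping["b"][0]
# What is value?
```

Answer: 24

Derivation:
Trace (tracking value):
mapping = {'val': {'c': 12}, 'b': [12, 16, 17]}  # -> mapping = {'val': {'c': 12}, 'b': [12, 16, 17]}
value = mapping['val']['c'] + mapping['b'][0]  # -> value = 24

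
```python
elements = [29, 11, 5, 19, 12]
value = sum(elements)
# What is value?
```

Answer: 76

Derivation:
Trace (tracking value):
elements = [29, 11, 5, 19, 12]  # -> elements = [29, 11, 5, 19, 12]
value = sum(elements)  # -> value = 76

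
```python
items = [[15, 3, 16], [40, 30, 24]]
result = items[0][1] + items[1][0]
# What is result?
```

Answer: 43

Derivation:
Trace (tracking result):
items = [[15, 3, 16], [40, 30, 24]]  # -> items = [[15, 3, 16], [40, 30, 24]]
result = items[0][1] + items[1][0]  # -> result = 43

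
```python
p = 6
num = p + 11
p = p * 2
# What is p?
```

Answer: 12

Derivation:
Trace (tracking p):
p = 6  # -> p = 6
num = p + 11  # -> num = 17
p = p * 2  # -> p = 12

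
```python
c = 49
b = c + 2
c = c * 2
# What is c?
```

Trace (tracking c):
c = 49  # -> c = 49
b = c + 2  # -> b = 51
c = c * 2  # -> c = 98

Answer: 98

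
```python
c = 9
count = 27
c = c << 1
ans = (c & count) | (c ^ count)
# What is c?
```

Trace (tracking c):
c = 9  # -> c = 9
count = 27  # -> count = 27
c = c << 1  # -> c = 18
ans = c & count | c ^ count  # -> ans = 27

Answer: 18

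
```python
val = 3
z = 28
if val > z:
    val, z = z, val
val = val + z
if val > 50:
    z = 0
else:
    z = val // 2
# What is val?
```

Trace (tracking val):
val = 3  # -> val = 3
z = 28  # -> z = 28
if val > z:  # condition is False
val = val + z  # -> val = 31
if val > 50:  # condition is False
else:
    z = val // 2  # -> z = 15

Answer: 31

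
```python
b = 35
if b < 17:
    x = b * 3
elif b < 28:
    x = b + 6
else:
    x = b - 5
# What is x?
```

Trace (tracking x):
b = 35  # -> b = 35
if b < 17:  # condition is False
elif b < 28:  # condition is False
else:
    x = b - 5  # -> x = 30

Answer: 30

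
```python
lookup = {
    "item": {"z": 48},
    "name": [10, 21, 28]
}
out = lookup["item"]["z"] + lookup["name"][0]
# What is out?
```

Answer: 58

Derivation:
Trace (tracking out):
lookup = {'item': {'z': 48}, 'name': [10, 21, 28]}  # -> lookup = {'item': {'z': 48}, 'name': [10, 21, 28]}
out = lookup['item']['z'] + lookup['name'][0]  # -> out = 58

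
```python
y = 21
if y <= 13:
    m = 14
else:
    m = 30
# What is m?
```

Trace (tracking m):
y = 21  # -> y = 21
if y <= 13:  # condition is False
else:
    m = 30  # -> m = 30

Answer: 30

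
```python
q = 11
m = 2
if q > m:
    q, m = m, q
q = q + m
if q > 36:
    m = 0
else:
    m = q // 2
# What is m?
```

Answer: 6

Derivation:
Trace (tracking m):
q = 11  # -> q = 11
m = 2  # -> m = 2
if q > m:  # condition is True
    q, m = (m, q)  # -> q = 2, m = 11
q = q + m  # -> q = 13
if q > 36:  # condition is False
else:
    m = q // 2  # -> m = 6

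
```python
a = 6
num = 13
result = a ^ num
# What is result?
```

Trace (tracking result):
a = 6  # -> a = 6
num = 13  # -> num = 13
result = a ^ num  # -> result = 11

Answer: 11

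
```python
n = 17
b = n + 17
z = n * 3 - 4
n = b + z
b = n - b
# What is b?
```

Trace (tracking b):
n = 17  # -> n = 17
b = n + 17  # -> b = 34
z = n * 3 - 4  # -> z = 47
n = b + z  # -> n = 81
b = n - b  # -> b = 47

Answer: 47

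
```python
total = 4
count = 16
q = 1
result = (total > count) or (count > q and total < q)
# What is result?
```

Answer: False

Derivation:
Trace (tracking result):
total = 4  # -> total = 4
count = 16  # -> count = 16
q = 1  # -> q = 1
result = total > count or (count > q and total < q)  # -> result = False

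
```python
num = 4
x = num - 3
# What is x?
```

Answer: 1

Derivation:
Trace (tracking x):
num = 4  # -> num = 4
x = num - 3  # -> x = 1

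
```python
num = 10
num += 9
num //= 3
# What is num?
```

Answer: 6

Derivation:
Trace (tracking num):
num = 10  # -> num = 10
num += 9  # -> num = 19
num //= 3  # -> num = 6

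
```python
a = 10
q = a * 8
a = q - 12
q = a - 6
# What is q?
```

Answer: 62

Derivation:
Trace (tracking q):
a = 10  # -> a = 10
q = a * 8  # -> q = 80
a = q - 12  # -> a = 68
q = a - 6  # -> q = 62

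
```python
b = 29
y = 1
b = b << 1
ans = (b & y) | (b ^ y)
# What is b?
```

Trace (tracking b):
b = 29  # -> b = 29
y = 1  # -> y = 1
b = b << 1  # -> b = 58
ans = b & y | b ^ y  # -> ans = 59

Answer: 58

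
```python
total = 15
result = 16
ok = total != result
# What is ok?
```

Trace (tracking ok):
total = 15  # -> total = 15
result = 16  # -> result = 16
ok = total != result  # -> ok = True

Answer: True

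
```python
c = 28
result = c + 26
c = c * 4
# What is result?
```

Trace (tracking result):
c = 28  # -> c = 28
result = c + 26  # -> result = 54
c = c * 4  # -> c = 112

Answer: 54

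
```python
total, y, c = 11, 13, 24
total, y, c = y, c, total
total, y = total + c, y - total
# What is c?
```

Answer: 11

Derivation:
Trace (tracking c):
total, y, c = (11, 13, 24)  # -> total = 11, y = 13, c = 24
total, y, c = (y, c, total)  # -> total = 13, y = 24, c = 11
total, y = (total + c, y - total)  # -> total = 24, y = 11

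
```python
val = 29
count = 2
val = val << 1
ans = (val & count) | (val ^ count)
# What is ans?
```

Answer: 58

Derivation:
Trace (tracking ans):
val = 29  # -> val = 29
count = 2  # -> count = 2
val = val << 1  # -> val = 58
ans = val & count | val ^ count  # -> ans = 58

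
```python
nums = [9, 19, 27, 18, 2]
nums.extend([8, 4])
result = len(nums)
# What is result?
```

Trace (tracking result):
nums = [9, 19, 27, 18, 2]  # -> nums = [9, 19, 27, 18, 2]
nums.extend([8, 4])  # -> nums = [9, 19, 27, 18, 2, 8, 4]
result = len(nums)  # -> result = 7

Answer: 7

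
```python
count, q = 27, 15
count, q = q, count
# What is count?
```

Answer: 15

Derivation:
Trace (tracking count):
count, q = (27, 15)  # -> count = 27, q = 15
count, q = (q, count)  # -> count = 15, q = 27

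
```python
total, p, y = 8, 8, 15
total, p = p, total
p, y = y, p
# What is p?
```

Trace (tracking p):
total, p, y = (8, 8, 15)  # -> total = 8, p = 8, y = 15
total, p = (p, total)  # -> total = 8, p = 8
p, y = (y, p)  # -> p = 15, y = 8

Answer: 15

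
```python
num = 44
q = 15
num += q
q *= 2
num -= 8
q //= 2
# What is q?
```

Trace (tracking q):
num = 44  # -> num = 44
q = 15  # -> q = 15
num += q  # -> num = 59
q *= 2  # -> q = 30
num -= 8  # -> num = 51
q //= 2  # -> q = 15

Answer: 15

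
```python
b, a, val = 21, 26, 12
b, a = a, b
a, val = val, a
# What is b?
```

Trace (tracking b):
b, a, val = (21, 26, 12)  # -> b = 21, a = 26, val = 12
b, a = (a, b)  # -> b = 26, a = 21
a, val = (val, a)  # -> a = 12, val = 21

Answer: 26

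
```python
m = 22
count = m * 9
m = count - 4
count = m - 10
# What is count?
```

Answer: 184

Derivation:
Trace (tracking count):
m = 22  # -> m = 22
count = m * 9  # -> count = 198
m = count - 4  # -> m = 194
count = m - 10  # -> count = 184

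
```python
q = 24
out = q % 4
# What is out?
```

Answer: 0

Derivation:
Trace (tracking out):
q = 24  # -> q = 24
out = q % 4  # -> out = 0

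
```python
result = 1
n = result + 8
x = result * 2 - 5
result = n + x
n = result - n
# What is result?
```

Trace (tracking result):
result = 1  # -> result = 1
n = result + 8  # -> n = 9
x = result * 2 - 5  # -> x = -3
result = n + x  # -> result = 6
n = result - n  # -> n = -3

Answer: 6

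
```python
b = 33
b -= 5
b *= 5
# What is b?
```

Answer: 140

Derivation:
Trace (tracking b):
b = 33  # -> b = 33
b -= 5  # -> b = 28
b *= 5  # -> b = 140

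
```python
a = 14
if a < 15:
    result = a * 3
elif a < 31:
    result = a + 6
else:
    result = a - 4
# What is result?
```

Trace (tracking result):
a = 14  # -> a = 14
if a < 15:  # condition is True
    result = a * 3  # -> result = 42

Answer: 42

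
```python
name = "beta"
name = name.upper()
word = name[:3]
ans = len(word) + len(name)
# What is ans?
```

Trace (tracking ans):
name = 'beta'  # -> name = 'beta'
name = name.upper()  # -> name = 'BETA'
word = name[:3]  # -> word = 'BET'
ans = len(word) + len(name)  # -> ans = 7

Answer: 7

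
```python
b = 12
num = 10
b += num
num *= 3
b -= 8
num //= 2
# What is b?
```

Answer: 14

Derivation:
Trace (tracking b):
b = 12  # -> b = 12
num = 10  # -> num = 10
b += num  # -> b = 22
num *= 3  # -> num = 30
b -= 8  # -> b = 14
num //= 2  # -> num = 15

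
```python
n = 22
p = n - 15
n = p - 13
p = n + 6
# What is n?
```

Answer: -6

Derivation:
Trace (tracking n):
n = 22  # -> n = 22
p = n - 15  # -> p = 7
n = p - 13  # -> n = -6
p = n + 6  # -> p = 0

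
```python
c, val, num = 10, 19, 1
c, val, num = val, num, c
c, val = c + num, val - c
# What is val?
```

Answer: -18

Derivation:
Trace (tracking val):
c, val, num = (10, 19, 1)  # -> c = 10, val = 19, num = 1
c, val, num = (val, num, c)  # -> c = 19, val = 1, num = 10
c, val = (c + num, val - c)  # -> c = 29, val = -18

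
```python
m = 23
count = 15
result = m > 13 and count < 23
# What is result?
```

Answer: True

Derivation:
Trace (tracking result):
m = 23  # -> m = 23
count = 15  # -> count = 15
result = m > 13 and count < 23  # -> result = True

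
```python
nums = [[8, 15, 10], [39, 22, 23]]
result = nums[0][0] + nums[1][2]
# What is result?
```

Answer: 31

Derivation:
Trace (tracking result):
nums = [[8, 15, 10], [39, 22, 23]]  # -> nums = [[8, 15, 10], [39, 22, 23]]
result = nums[0][0] + nums[1][2]  # -> result = 31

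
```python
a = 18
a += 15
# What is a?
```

Answer: 33

Derivation:
Trace (tracking a):
a = 18  # -> a = 18
a += 15  # -> a = 33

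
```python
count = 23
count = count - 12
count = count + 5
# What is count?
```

Answer: 16

Derivation:
Trace (tracking count):
count = 23  # -> count = 23
count = count - 12  # -> count = 11
count = count + 5  # -> count = 16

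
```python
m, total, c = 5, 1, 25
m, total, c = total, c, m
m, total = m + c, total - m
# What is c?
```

Trace (tracking c):
m, total, c = (5, 1, 25)  # -> m = 5, total = 1, c = 25
m, total, c = (total, c, m)  # -> m = 1, total = 25, c = 5
m, total = (m + c, total - m)  # -> m = 6, total = 24

Answer: 5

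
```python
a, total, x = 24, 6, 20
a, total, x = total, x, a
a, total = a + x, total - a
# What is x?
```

Answer: 24

Derivation:
Trace (tracking x):
a, total, x = (24, 6, 20)  # -> a = 24, total = 6, x = 20
a, total, x = (total, x, a)  # -> a = 6, total = 20, x = 24
a, total = (a + x, total - a)  # -> a = 30, total = 14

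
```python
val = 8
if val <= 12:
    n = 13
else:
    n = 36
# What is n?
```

Answer: 13

Derivation:
Trace (tracking n):
val = 8  # -> val = 8
if val <= 12:  # condition is True
    n = 13  # -> n = 13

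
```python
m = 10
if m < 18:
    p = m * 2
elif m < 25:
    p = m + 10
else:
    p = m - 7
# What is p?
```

Answer: 20

Derivation:
Trace (tracking p):
m = 10  # -> m = 10
if m < 18:  # condition is True
    p = m * 2  # -> p = 20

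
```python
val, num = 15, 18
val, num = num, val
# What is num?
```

Answer: 15

Derivation:
Trace (tracking num):
val, num = (15, 18)  # -> val = 15, num = 18
val, num = (num, val)  # -> val = 18, num = 15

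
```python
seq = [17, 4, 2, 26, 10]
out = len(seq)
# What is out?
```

Trace (tracking out):
seq = [17, 4, 2, 26, 10]  # -> seq = [17, 4, 2, 26, 10]
out = len(seq)  # -> out = 5

Answer: 5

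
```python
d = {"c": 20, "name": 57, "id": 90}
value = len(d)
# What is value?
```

Trace (tracking value):
d = {'c': 20, 'name': 57, 'id': 90}  # -> d = {'c': 20, 'name': 57, 'id': 90}
value = len(d)  # -> value = 3

Answer: 3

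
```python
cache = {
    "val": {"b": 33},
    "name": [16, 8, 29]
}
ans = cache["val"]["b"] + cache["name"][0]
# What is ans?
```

Answer: 49

Derivation:
Trace (tracking ans):
cache = {'val': {'b': 33}, 'name': [16, 8, 29]}  # -> cache = {'val': {'b': 33}, 'name': [16, 8, 29]}
ans = cache['val']['b'] + cache['name'][0]  # -> ans = 49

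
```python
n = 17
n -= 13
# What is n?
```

Answer: 4

Derivation:
Trace (tracking n):
n = 17  # -> n = 17
n -= 13  # -> n = 4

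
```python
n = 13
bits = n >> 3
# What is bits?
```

Trace (tracking bits):
n = 13  # -> n = 13
bits = n >> 3  # -> bits = 1

Answer: 1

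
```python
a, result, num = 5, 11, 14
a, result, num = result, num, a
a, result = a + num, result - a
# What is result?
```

Trace (tracking result):
a, result, num = (5, 11, 14)  # -> a = 5, result = 11, num = 14
a, result, num = (result, num, a)  # -> a = 11, result = 14, num = 5
a, result = (a + num, result - a)  # -> a = 16, result = 3

Answer: 3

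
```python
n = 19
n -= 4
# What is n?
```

Trace (tracking n):
n = 19  # -> n = 19
n -= 4  # -> n = 15

Answer: 15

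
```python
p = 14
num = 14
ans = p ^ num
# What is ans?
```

Answer: 0

Derivation:
Trace (tracking ans):
p = 14  # -> p = 14
num = 14  # -> num = 14
ans = p ^ num  # -> ans = 0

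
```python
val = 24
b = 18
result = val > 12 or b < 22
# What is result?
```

Answer: True

Derivation:
Trace (tracking result):
val = 24  # -> val = 24
b = 18  # -> b = 18
result = val > 12 or b < 22  # -> result = True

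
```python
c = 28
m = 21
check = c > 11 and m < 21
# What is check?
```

Answer: False

Derivation:
Trace (tracking check):
c = 28  # -> c = 28
m = 21  # -> m = 21
check = c > 11 and m < 21  # -> check = False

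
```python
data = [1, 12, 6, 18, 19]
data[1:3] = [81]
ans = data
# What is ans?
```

Trace (tracking ans):
data = [1, 12, 6, 18, 19]  # -> data = [1, 12, 6, 18, 19]
data[1:3] = [81]  # -> data = [1, 81, 18, 19]
ans = data  # -> ans = [1, 81, 18, 19]

Answer: [1, 81, 18, 19]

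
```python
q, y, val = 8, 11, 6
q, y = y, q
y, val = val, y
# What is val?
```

Answer: 8

Derivation:
Trace (tracking val):
q, y, val = (8, 11, 6)  # -> q = 8, y = 11, val = 6
q, y = (y, q)  # -> q = 11, y = 8
y, val = (val, y)  # -> y = 6, val = 8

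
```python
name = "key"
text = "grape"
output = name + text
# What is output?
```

Trace (tracking output):
name = 'key'  # -> name = 'key'
text = 'grape'  # -> text = 'grape'
output = name + text  # -> output = 'keygrape'

Answer: 'keygrape'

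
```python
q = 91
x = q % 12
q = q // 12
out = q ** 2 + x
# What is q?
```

Trace (tracking q):
q = 91  # -> q = 91
x = q % 12  # -> x = 7
q = q // 12  # -> q = 7
out = q ** 2 + x  # -> out = 56

Answer: 7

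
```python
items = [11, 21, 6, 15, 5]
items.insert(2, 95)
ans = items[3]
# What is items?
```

Trace (tracking items):
items = [11, 21, 6, 15, 5]  # -> items = [11, 21, 6, 15, 5]
items.insert(2, 95)  # -> items = [11, 21, 95, 6, 15, 5]
ans = items[3]  # -> ans = 6

Answer: [11, 21, 95, 6, 15, 5]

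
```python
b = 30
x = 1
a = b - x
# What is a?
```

Trace (tracking a):
b = 30  # -> b = 30
x = 1  # -> x = 1
a = b - x  # -> a = 29

Answer: 29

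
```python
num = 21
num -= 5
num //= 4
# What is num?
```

Answer: 4

Derivation:
Trace (tracking num):
num = 21  # -> num = 21
num -= 5  # -> num = 16
num //= 4  # -> num = 4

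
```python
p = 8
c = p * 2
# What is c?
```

Trace (tracking c):
p = 8  # -> p = 8
c = p * 2  # -> c = 16

Answer: 16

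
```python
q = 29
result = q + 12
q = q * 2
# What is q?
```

Trace (tracking q):
q = 29  # -> q = 29
result = q + 12  # -> result = 41
q = q * 2  # -> q = 58

Answer: 58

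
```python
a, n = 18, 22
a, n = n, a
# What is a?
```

Answer: 22

Derivation:
Trace (tracking a):
a, n = (18, 22)  # -> a = 18, n = 22
a, n = (n, a)  # -> a = 22, n = 18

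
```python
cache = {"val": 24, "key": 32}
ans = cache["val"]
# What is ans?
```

Answer: 24

Derivation:
Trace (tracking ans):
cache = {'val': 24, 'key': 32}  # -> cache = {'val': 24, 'key': 32}
ans = cache['val']  # -> ans = 24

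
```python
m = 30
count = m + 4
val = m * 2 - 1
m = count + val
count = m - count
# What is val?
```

Trace (tracking val):
m = 30  # -> m = 30
count = m + 4  # -> count = 34
val = m * 2 - 1  # -> val = 59
m = count + val  # -> m = 93
count = m - count  # -> count = 59

Answer: 59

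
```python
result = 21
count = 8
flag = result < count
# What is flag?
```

Answer: False

Derivation:
Trace (tracking flag):
result = 21  # -> result = 21
count = 8  # -> count = 8
flag = result < count  # -> flag = False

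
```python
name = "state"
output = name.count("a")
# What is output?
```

Trace (tracking output):
name = 'state'  # -> name = 'state'
output = name.count('a')  # -> output = 1

Answer: 1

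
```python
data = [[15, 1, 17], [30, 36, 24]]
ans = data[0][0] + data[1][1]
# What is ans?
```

Trace (tracking ans):
data = [[15, 1, 17], [30, 36, 24]]  # -> data = [[15, 1, 17], [30, 36, 24]]
ans = data[0][0] + data[1][1]  # -> ans = 51

Answer: 51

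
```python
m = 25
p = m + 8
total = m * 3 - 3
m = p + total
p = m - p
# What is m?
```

Trace (tracking m):
m = 25  # -> m = 25
p = m + 8  # -> p = 33
total = m * 3 - 3  # -> total = 72
m = p + total  # -> m = 105
p = m - p  # -> p = 72

Answer: 105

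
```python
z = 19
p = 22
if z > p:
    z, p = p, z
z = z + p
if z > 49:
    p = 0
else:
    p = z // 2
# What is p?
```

Trace (tracking p):
z = 19  # -> z = 19
p = 22  # -> p = 22
if z > p:  # condition is False
z = z + p  # -> z = 41
if z > 49:  # condition is False
else:
    p = z // 2  # -> p = 20

Answer: 20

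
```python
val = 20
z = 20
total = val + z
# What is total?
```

Trace (tracking total):
val = 20  # -> val = 20
z = 20  # -> z = 20
total = val + z  # -> total = 40

Answer: 40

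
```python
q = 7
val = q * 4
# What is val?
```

Answer: 28

Derivation:
Trace (tracking val):
q = 7  # -> q = 7
val = q * 4  # -> val = 28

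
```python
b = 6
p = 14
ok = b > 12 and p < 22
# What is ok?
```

Trace (tracking ok):
b = 6  # -> b = 6
p = 14  # -> p = 14
ok = b > 12 and p < 22  # -> ok = False

Answer: False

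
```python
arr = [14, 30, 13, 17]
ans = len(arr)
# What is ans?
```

Trace (tracking ans):
arr = [14, 30, 13, 17]  # -> arr = [14, 30, 13, 17]
ans = len(arr)  # -> ans = 4

Answer: 4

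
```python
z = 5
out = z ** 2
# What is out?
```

Answer: 25

Derivation:
Trace (tracking out):
z = 5  # -> z = 5
out = z ** 2  # -> out = 25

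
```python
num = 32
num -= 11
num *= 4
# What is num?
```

Answer: 84

Derivation:
Trace (tracking num):
num = 32  # -> num = 32
num -= 11  # -> num = 21
num *= 4  # -> num = 84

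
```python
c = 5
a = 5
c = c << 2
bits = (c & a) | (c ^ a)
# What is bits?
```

Trace (tracking bits):
c = 5  # -> c = 5
a = 5  # -> a = 5
c = c << 2  # -> c = 20
bits = c & a | c ^ a  # -> bits = 21

Answer: 21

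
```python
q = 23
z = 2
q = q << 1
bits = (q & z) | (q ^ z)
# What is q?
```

Trace (tracking q):
q = 23  # -> q = 23
z = 2  # -> z = 2
q = q << 1  # -> q = 46
bits = q & z | q ^ z  # -> bits = 46

Answer: 46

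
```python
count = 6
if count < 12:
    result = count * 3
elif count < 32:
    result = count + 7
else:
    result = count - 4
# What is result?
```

Trace (tracking result):
count = 6  # -> count = 6
if count < 12:  # condition is True
    result = count * 3  # -> result = 18

Answer: 18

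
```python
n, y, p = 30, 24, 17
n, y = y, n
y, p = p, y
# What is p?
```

Trace (tracking p):
n, y, p = (30, 24, 17)  # -> n = 30, y = 24, p = 17
n, y = (y, n)  # -> n = 24, y = 30
y, p = (p, y)  # -> y = 17, p = 30

Answer: 30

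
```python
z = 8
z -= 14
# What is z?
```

Trace (tracking z):
z = 8  # -> z = 8
z -= 14  # -> z = -6

Answer: -6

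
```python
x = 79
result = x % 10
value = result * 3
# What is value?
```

Answer: 27

Derivation:
Trace (tracking value):
x = 79  # -> x = 79
result = x % 10  # -> result = 9
value = result * 3  # -> value = 27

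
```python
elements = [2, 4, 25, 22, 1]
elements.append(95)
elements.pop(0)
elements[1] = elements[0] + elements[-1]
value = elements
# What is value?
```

Trace (tracking value):
elements = [2, 4, 25, 22, 1]  # -> elements = [2, 4, 25, 22, 1]
elements.append(95)  # -> elements = [2, 4, 25, 22, 1, 95]
elements.pop(0)  # -> elements = [4, 25, 22, 1, 95]
elements[1] = elements[0] + elements[-1]  # -> elements = [4, 99, 22, 1, 95]
value = elements  # -> value = [4, 99, 22, 1, 95]

Answer: [4, 99, 22, 1, 95]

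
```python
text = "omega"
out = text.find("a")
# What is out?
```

Answer: 4

Derivation:
Trace (tracking out):
text = 'omega'  # -> text = 'omega'
out = text.find('a')  # -> out = 4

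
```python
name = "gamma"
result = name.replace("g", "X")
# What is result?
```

Trace (tracking result):
name = 'gamma'  # -> name = 'gamma'
result = name.replace('g', 'X')  # -> result = 'Xamma'

Answer: 'Xamma'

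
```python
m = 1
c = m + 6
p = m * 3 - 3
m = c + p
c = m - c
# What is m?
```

Answer: 7

Derivation:
Trace (tracking m):
m = 1  # -> m = 1
c = m + 6  # -> c = 7
p = m * 3 - 3  # -> p = 0
m = c + p  # -> m = 7
c = m - c  # -> c = 0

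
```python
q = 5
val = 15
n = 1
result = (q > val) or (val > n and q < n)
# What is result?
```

Trace (tracking result):
q = 5  # -> q = 5
val = 15  # -> val = 15
n = 1  # -> n = 1
result = q > val or (val > n and q < n)  # -> result = False

Answer: False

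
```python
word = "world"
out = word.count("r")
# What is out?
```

Trace (tracking out):
word = 'world'  # -> word = 'world'
out = word.count('r')  # -> out = 1

Answer: 1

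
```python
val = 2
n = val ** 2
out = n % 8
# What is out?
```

Trace (tracking out):
val = 2  # -> val = 2
n = val ** 2  # -> n = 4
out = n % 8  # -> out = 4

Answer: 4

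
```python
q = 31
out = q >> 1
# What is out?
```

Answer: 15

Derivation:
Trace (tracking out):
q = 31  # -> q = 31
out = q >> 1  # -> out = 15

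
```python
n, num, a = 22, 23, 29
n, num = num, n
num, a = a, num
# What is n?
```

Trace (tracking n):
n, num, a = (22, 23, 29)  # -> n = 22, num = 23, a = 29
n, num = (num, n)  # -> n = 23, num = 22
num, a = (a, num)  # -> num = 29, a = 22

Answer: 23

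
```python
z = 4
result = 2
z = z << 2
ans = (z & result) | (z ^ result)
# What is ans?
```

Answer: 18

Derivation:
Trace (tracking ans):
z = 4  # -> z = 4
result = 2  # -> result = 2
z = z << 2  # -> z = 16
ans = z & result | z ^ result  # -> ans = 18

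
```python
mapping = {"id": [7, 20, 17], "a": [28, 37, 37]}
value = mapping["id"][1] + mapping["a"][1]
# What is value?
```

Answer: 57

Derivation:
Trace (tracking value):
mapping = {'id': [7, 20, 17], 'a': [28, 37, 37]}  # -> mapping = {'id': [7, 20, 17], 'a': [28, 37, 37]}
value = mapping['id'][1] + mapping['a'][1]  # -> value = 57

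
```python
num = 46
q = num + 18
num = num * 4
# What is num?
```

Trace (tracking num):
num = 46  # -> num = 46
q = num + 18  # -> q = 64
num = num * 4  # -> num = 184

Answer: 184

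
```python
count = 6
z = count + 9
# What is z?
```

Trace (tracking z):
count = 6  # -> count = 6
z = count + 9  # -> z = 15

Answer: 15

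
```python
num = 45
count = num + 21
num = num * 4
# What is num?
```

Answer: 180

Derivation:
Trace (tracking num):
num = 45  # -> num = 45
count = num + 21  # -> count = 66
num = num * 4  # -> num = 180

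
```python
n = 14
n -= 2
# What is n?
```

Trace (tracking n):
n = 14  # -> n = 14
n -= 2  # -> n = 12

Answer: 12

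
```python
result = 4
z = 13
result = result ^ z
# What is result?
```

Trace (tracking result):
result = 4  # -> result = 4
z = 13  # -> z = 13
result = result ^ z  # -> result = 9

Answer: 9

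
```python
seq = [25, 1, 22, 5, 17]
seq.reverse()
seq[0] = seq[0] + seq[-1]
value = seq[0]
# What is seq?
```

Trace (tracking seq):
seq = [25, 1, 22, 5, 17]  # -> seq = [25, 1, 22, 5, 17]
seq.reverse()  # -> seq = [17, 5, 22, 1, 25]
seq[0] = seq[0] + seq[-1]  # -> seq = [42, 5, 22, 1, 25]
value = seq[0]  # -> value = 42

Answer: [42, 5, 22, 1, 25]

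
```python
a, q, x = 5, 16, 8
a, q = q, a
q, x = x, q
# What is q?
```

Answer: 8

Derivation:
Trace (tracking q):
a, q, x = (5, 16, 8)  # -> a = 5, q = 16, x = 8
a, q = (q, a)  # -> a = 16, q = 5
q, x = (x, q)  # -> q = 8, x = 5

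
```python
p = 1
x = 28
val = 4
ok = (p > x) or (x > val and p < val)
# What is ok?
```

Trace (tracking ok):
p = 1  # -> p = 1
x = 28  # -> x = 28
val = 4  # -> val = 4
ok = p > x or (x > val and p < val)  # -> ok = True

Answer: True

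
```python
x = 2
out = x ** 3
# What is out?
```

Answer: 8

Derivation:
Trace (tracking out):
x = 2  # -> x = 2
out = x ** 3  # -> out = 8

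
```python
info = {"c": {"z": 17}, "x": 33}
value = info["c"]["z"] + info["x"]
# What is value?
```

Answer: 50

Derivation:
Trace (tracking value):
info = {'c': {'z': 17}, 'x': 33}  # -> info = {'c': {'z': 17}, 'x': 33}
value = info['c']['z'] + info['x']  # -> value = 50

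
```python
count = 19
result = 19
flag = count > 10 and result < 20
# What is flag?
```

Trace (tracking flag):
count = 19  # -> count = 19
result = 19  # -> result = 19
flag = count > 10 and result < 20  # -> flag = True

Answer: True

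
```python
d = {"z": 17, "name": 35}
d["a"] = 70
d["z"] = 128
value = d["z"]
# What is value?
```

Trace (tracking value):
d = {'z': 17, 'name': 35}  # -> d = {'z': 17, 'name': 35}
d['a'] = 70  # -> d = {'z': 17, 'name': 35, 'a': 70}
d['z'] = 128  # -> d = {'z': 128, 'name': 35, 'a': 70}
value = d['z']  # -> value = 128

Answer: 128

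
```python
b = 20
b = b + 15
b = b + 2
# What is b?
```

Trace (tracking b):
b = 20  # -> b = 20
b = b + 15  # -> b = 35
b = b + 2  # -> b = 37

Answer: 37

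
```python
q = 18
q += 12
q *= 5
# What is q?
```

Trace (tracking q):
q = 18  # -> q = 18
q += 12  # -> q = 30
q *= 5  # -> q = 150

Answer: 150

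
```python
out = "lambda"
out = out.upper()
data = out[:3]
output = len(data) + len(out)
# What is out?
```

Answer: 'LAMBDA'

Derivation:
Trace (tracking out):
out = 'lambda'  # -> out = 'lambda'
out = out.upper()  # -> out = 'LAMBDA'
data = out[:3]  # -> data = 'LAM'
output = len(data) + len(out)  # -> output = 9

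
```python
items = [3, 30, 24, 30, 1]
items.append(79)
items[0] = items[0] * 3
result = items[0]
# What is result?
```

Answer: 9

Derivation:
Trace (tracking result):
items = [3, 30, 24, 30, 1]  # -> items = [3, 30, 24, 30, 1]
items.append(79)  # -> items = [3, 30, 24, 30, 1, 79]
items[0] = items[0] * 3  # -> items = [9, 30, 24, 30, 1, 79]
result = items[0]  # -> result = 9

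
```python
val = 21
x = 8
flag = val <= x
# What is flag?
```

Trace (tracking flag):
val = 21  # -> val = 21
x = 8  # -> x = 8
flag = val <= x  # -> flag = False

Answer: False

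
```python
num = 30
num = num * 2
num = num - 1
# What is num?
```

Answer: 59

Derivation:
Trace (tracking num):
num = 30  # -> num = 30
num = num * 2  # -> num = 60
num = num - 1  # -> num = 59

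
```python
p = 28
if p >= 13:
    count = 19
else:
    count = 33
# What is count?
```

Trace (tracking count):
p = 28  # -> p = 28
if p >= 13:  # condition is True
    count = 19  # -> count = 19

Answer: 19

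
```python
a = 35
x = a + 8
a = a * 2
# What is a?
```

Answer: 70

Derivation:
Trace (tracking a):
a = 35  # -> a = 35
x = a + 8  # -> x = 43
a = a * 2  # -> a = 70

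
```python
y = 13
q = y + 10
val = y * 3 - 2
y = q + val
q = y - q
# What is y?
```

Trace (tracking y):
y = 13  # -> y = 13
q = y + 10  # -> q = 23
val = y * 3 - 2  # -> val = 37
y = q + val  # -> y = 60
q = y - q  # -> q = 37

Answer: 60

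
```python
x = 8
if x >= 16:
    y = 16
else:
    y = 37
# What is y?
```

Trace (tracking y):
x = 8  # -> x = 8
if x >= 16:  # condition is False
else:
    y = 37  # -> y = 37

Answer: 37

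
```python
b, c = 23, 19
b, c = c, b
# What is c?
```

Trace (tracking c):
b, c = (23, 19)  # -> b = 23, c = 19
b, c = (c, b)  # -> b = 19, c = 23

Answer: 23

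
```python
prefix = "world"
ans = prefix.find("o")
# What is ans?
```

Answer: 1

Derivation:
Trace (tracking ans):
prefix = 'world'  # -> prefix = 'world'
ans = prefix.find('o')  # -> ans = 1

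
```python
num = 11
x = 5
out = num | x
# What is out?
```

Trace (tracking out):
num = 11  # -> num = 11
x = 5  # -> x = 5
out = num | x  # -> out = 15

Answer: 15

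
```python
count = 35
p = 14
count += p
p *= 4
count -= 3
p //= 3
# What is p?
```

Answer: 18

Derivation:
Trace (tracking p):
count = 35  # -> count = 35
p = 14  # -> p = 14
count += p  # -> count = 49
p *= 4  # -> p = 56
count -= 3  # -> count = 46
p //= 3  # -> p = 18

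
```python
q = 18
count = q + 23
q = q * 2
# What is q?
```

Answer: 36

Derivation:
Trace (tracking q):
q = 18  # -> q = 18
count = q + 23  # -> count = 41
q = q * 2  # -> q = 36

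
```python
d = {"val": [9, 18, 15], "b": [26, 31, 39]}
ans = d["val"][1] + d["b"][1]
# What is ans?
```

Answer: 49

Derivation:
Trace (tracking ans):
d = {'val': [9, 18, 15], 'b': [26, 31, 39]}  # -> d = {'val': [9, 18, 15], 'b': [26, 31, 39]}
ans = d['val'][1] + d['b'][1]  # -> ans = 49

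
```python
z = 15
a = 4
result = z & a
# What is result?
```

Answer: 4

Derivation:
Trace (tracking result):
z = 15  # -> z = 15
a = 4  # -> a = 4
result = z & a  # -> result = 4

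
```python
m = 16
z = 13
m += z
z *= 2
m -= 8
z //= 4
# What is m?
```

Answer: 21

Derivation:
Trace (tracking m):
m = 16  # -> m = 16
z = 13  # -> z = 13
m += z  # -> m = 29
z *= 2  # -> z = 26
m -= 8  # -> m = 21
z //= 4  # -> z = 6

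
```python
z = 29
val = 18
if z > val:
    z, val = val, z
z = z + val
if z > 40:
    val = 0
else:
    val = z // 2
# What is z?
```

Answer: 47

Derivation:
Trace (tracking z):
z = 29  # -> z = 29
val = 18  # -> val = 18
if z > val:  # condition is True
    z, val = (val, z)  # -> z = 18, val = 29
z = z + val  # -> z = 47
if z > 40:  # condition is True
    val = 0  # -> val = 0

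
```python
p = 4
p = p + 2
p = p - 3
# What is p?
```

Answer: 3

Derivation:
Trace (tracking p):
p = 4  # -> p = 4
p = p + 2  # -> p = 6
p = p - 3  # -> p = 3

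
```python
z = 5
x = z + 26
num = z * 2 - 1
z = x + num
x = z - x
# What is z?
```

Trace (tracking z):
z = 5  # -> z = 5
x = z + 26  # -> x = 31
num = z * 2 - 1  # -> num = 9
z = x + num  # -> z = 40
x = z - x  # -> x = 9

Answer: 40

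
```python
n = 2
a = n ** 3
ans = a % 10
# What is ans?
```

Trace (tracking ans):
n = 2  # -> n = 2
a = n ** 3  # -> a = 8
ans = a % 10  # -> ans = 8

Answer: 8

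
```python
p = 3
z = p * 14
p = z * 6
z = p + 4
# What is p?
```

Answer: 252

Derivation:
Trace (tracking p):
p = 3  # -> p = 3
z = p * 14  # -> z = 42
p = z * 6  # -> p = 252
z = p + 4  # -> z = 256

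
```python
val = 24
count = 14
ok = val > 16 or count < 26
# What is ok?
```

Answer: True

Derivation:
Trace (tracking ok):
val = 24  # -> val = 24
count = 14  # -> count = 14
ok = val > 16 or count < 26  # -> ok = True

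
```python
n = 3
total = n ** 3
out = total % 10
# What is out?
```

Answer: 7

Derivation:
Trace (tracking out):
n = 3  # -> n = 3
total = n ** 3  # -> total = 27
out = total % 10  # -> out = 7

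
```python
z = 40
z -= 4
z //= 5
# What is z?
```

Trace (tracking z):
z = 40  # -> z = 40
z -= 4  # -> z = 36
z //= 5  # -> z = 7

Answer: 7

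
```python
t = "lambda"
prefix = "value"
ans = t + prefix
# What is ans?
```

Answer: 'lambdavalue'

Derivation:
Trace (tracking ans):
t = 'lambda'  # -> t = 'lambda'
prefix = 'value'  # -> prefix = 'value'
ans = t + prefix  # -> ans = 'lambdavalue'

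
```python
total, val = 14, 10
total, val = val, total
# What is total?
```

Answer: 10

Derivation:
Trace (tracking total):
total, val = (14, 10)  # -> total = 14, val = 10
total, val = (val, total)  # -> total = 10, val = 14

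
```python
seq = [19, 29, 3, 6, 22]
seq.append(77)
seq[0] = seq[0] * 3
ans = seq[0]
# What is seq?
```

Trace (tracking seq):
seq = [19, 29, 3, 6, 22]  # -> seq = [19, 29, 3, 6, 22]
seq.append(77)  # -> seq = [19, 29, 3, 6, 22, 77]
seq[0] = seq[0] * 3  # -> seq = [57, 29, 3, 6, 22, 77]
ans = seq[0]  # -> ans = 57

Answer: [57, 29, 3, 6, 22, 77]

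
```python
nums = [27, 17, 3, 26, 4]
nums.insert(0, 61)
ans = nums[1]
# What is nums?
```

Answer: [61, 27, 17, 3, 26, 4]

Derivation:
Trace (tracking nums):
nums = [27, 17, 3, 26, 4]  # -> nums = [27, 17, 3, 26, 4]
nums.insert(0, 61)  # -> nums = [61, 27, 17, 3, 26, 4]
ans = nums[1]  # -> ans = 27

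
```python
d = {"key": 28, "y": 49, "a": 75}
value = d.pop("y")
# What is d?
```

Answer: {'key': 28, 'a': 75}

Derivation:
Trace (tracking d):
d = {'key': 28, 'y': 49, 'a': 75}  # -> d = {'key': 28, 'y': 49, 'a': 75}
value = d.pop('y')  # -> value = 49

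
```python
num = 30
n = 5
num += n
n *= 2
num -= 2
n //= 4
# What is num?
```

Trace (tracking num):
num = 30  # -> num = 30
n = 5  # -> n = 5
num += n  # -> num = 35
n *= 2  # -> n = 10
num -= 2  # -> num = 33
n //= 4  # -> n = 2

Answer: 33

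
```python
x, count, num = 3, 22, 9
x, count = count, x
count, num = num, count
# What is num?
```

Trace (tracking num):
x, count, num = (3, 22, 9)  # -> x = 3, count = 22, num = 9
x, count = (count, x)  # -> x = 22, count = 3
count, num = (num, count)  # -> count = 9, num = 3

Answer: 3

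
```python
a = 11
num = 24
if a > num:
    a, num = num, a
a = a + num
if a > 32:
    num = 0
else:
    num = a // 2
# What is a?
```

Trace (tracking a):
a = 11  # -> a = 11
num = 24  # -> num = 24
if a > num:  # condition is False
a = a + num  # -> a = 35
if a > 32:  # condition is True
    num = 0  # -> num = 0

Answer: 35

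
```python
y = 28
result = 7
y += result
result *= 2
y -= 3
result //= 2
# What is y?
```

Answer: 32

Derivation:
Trace (tracking y):
y = 28  # -> y = 28
result = 7  # -> result = 7
y += result  # -> y = 35
result *= 2  # -> result = 14
y -= 3  # -> y = 32
result //= 2  # -> result = 7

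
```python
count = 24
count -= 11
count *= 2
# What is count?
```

Answer: 26

Derivation:
Trace (tracking count):
count = 24  # -> count = 24
count -= 11  # -> count = 13
count *= 2  # -> count = 26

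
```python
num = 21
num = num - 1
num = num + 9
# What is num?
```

Answer: 29

Derivation:
Trace (tracking num):
num = 21  # -> num = 21
num = num - 1  # -> num = 20
num = num + 9  # -> num = 29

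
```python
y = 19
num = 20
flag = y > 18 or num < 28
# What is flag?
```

Trace (tracking flag):
y = 19  # -> y = 19
num = 20  # -> num = 20
flag = y > 18 or num < 28  # -> flag = True

Answer: True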